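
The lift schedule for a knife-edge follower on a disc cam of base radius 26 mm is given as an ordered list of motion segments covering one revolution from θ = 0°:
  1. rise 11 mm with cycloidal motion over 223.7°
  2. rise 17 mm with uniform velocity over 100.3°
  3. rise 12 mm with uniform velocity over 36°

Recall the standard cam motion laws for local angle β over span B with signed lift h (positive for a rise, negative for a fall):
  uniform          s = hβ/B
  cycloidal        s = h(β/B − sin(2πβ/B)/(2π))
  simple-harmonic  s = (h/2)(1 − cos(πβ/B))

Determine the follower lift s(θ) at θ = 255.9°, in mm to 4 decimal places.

seg 1 [0°–223.7°] cycloidal, h=11: full span → s += 11 → s = 11.0000
seg 2 [223.7°–324°] uniform, h=17: θ=255.9° here. β=32.2, B=100.3. 17·32.2/100.3 = 5.4576 → s = 16.4576

16.4576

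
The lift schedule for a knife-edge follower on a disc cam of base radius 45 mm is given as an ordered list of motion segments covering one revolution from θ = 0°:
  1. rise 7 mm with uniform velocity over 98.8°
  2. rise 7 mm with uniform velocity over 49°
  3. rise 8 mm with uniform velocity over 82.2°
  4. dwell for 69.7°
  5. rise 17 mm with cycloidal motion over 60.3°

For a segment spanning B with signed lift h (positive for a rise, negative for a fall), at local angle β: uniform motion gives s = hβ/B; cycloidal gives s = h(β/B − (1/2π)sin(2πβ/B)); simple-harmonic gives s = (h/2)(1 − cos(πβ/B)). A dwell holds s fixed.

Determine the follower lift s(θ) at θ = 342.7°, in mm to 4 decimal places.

seg 1 [0°–98.8°] uniform, h=7: full span → s += 7 → s = 7.0000
seg 2 [98.8°–147.8°] uniform, h=7: full span → s += 7 → s = 14.0000
seg 3 [147.8°–230°] uniform, h=8: full span → s += 8 → s = 22.0000
seg 4 [230°–299.7°] dwell: s stays 22.0000
seg 5 [299.7°–360°] cycloidal, h=17: θ=342.7° here. β=43, B=60.3. 17·(0.7131 − sin(2π·0.7131)/(2π)) = 14.7560 → s = 36.7560

36.7560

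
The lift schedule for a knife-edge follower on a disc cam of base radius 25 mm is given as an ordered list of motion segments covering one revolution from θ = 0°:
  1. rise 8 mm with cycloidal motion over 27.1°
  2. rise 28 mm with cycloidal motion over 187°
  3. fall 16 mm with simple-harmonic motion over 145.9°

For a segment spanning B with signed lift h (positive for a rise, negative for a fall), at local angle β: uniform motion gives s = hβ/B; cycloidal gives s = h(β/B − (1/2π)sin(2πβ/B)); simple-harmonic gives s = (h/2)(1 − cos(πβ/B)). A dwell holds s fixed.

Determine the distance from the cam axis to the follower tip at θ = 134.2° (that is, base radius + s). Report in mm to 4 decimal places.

seg 1 [0°–27.1°] cycloidal, h=8: full span → s += 8 → s = 8.0000
seg 2 [27.1°–214.1°] cycloidal, h=28: θ=134.2° here. β=107.1, B=187. 28·(0.5727 − sin(2π·0.5727)/(2π)) = 18.0026 → s = 26.0026
radial distance = base radius + s = 25 + 26.0026 = 51.0026

51.0026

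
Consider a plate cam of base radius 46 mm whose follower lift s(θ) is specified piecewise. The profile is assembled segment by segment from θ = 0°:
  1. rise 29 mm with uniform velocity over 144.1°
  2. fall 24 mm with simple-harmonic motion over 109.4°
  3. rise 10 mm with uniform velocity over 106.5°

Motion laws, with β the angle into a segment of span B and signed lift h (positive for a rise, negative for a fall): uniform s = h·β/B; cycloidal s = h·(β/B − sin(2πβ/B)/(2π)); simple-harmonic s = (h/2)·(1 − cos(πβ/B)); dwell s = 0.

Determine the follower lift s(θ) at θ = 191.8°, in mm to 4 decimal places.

seg 1 [0°–144.1°] uniform, h=29: full span → s += 29 → s = 29.0000
seg 2 [144.1°–253.5°] simple-harmonic, h=-24: θ=191.8° here. β=47.7, B=109.4. -24/2·(1 − cos(π·0.4360)) = -9.6040 → s = 19.3960

19.3960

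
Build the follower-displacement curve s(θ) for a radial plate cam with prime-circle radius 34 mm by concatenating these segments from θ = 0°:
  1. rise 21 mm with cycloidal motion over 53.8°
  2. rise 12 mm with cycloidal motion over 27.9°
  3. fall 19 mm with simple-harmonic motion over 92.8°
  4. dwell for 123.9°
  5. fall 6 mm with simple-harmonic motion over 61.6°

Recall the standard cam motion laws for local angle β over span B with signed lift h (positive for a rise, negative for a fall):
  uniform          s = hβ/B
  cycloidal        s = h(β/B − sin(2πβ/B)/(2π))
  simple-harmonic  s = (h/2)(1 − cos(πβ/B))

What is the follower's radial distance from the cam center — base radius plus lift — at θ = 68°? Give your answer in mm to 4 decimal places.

seg 1 [0°–53.8°] cycloidal, h=21: full span → s += 21 → s = 21.0000
seg 2 [53.8°–81.7°] cycloidal, h=12: θ=68° here. β=14.2, B=27.9. 12·(0.5090 − sin(2π·0.5090)/(2π)) = 6.2150 → s = 27.2150
radial distance = base radius + s = 34 + 27.2150 = 61.2150

61.2150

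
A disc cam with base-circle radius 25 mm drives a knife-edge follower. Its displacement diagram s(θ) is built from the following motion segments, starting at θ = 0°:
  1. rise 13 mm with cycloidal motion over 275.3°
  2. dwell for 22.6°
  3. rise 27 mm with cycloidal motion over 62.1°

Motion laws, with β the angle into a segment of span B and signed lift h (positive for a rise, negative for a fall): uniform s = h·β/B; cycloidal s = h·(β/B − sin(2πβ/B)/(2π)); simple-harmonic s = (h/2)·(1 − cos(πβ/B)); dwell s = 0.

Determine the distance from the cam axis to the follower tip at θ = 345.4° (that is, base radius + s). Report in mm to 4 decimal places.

seg 1 [0°–275.3°] cycloidal, h=13: full span → s += 13 → s = 13.0000
seg 2 [275.3°–297.9°] dwell: s stays 13.0000
seg 3 [297.9°–360°] cycloidal, h=27: θ=345.4° here. β=47.5, B=62.1. 27·(0.7649 − sin(2π·0.7649)/(2π)) = 24.9306 → s = 37.9306
radial distance = base radius + s = 25 + 37.9306 = 62.9306

62.9306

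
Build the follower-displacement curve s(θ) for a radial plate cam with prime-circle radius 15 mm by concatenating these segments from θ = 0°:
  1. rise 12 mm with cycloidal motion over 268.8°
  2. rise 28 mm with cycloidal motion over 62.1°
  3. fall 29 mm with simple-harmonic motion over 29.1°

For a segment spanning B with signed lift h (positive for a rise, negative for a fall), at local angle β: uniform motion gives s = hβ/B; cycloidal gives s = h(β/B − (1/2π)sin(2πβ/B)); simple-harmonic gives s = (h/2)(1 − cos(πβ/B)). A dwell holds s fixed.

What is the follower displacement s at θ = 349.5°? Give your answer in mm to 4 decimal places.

seg 1 [0°–268.8°] cycloidal, h=12: full span → s += 12 → s = 12.0000
seg 2 [268.8°–330.9°] cycloidal, h=28: full span → s += 28 → s = 40.0000
seg 3 [330.9°–360°] simple-harmonic, h=-29: θ=349.5° here. β=18.6, B=29.1. -29/2·(1 − cos(π·0.6392)) = -20.6398 → s = 19.3602

19.3602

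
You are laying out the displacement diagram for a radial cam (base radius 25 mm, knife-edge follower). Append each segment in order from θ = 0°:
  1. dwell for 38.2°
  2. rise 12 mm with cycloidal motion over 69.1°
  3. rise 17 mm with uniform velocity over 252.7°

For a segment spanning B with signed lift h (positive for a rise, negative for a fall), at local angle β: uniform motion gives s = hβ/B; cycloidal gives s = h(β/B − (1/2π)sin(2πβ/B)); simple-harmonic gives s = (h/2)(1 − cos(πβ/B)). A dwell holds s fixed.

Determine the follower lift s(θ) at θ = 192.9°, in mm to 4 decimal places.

seg 1 [0°–38.2°] dwell: s stays 0.0000
seg 2 [38.2°–107.3°] cycloidal, h=12: full span → s += 12 → s = 12.0000
seg 3 [107.3°–360°] uniform, h=17: θ=192.9° here. β=85.6, B=252.7. 17·85.6/252.7 = 5.7586 → s = 17.7586

17.7586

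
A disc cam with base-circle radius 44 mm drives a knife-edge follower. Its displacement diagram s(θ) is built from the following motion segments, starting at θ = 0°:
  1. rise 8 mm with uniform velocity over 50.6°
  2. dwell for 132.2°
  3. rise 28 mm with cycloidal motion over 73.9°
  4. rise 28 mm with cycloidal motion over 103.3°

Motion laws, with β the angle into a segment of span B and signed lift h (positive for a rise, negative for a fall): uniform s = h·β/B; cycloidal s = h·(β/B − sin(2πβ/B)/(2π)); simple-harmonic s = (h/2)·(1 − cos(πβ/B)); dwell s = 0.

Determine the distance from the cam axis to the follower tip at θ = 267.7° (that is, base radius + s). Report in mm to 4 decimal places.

seg 1 [0°–50.6°] uniform, h=8: full span → s += 8 → s = 8.0000
seg 2 [50.6°–182.8°] dwell: s stays 8.0000
seg 3 [182.8°–256.7°] cycloidal, h=28: full span → s += 28 → s = 36.0000
seg 4 [256.7°–360°] cycloidal, h=28: θ=267.7° here. β=11, B=103.3. 28·(0.1065 − sin(2π·0.1065)/(2π)) = 0.2175 → s = 36.2175
radial distance = base radius + s = 44 + 36.2175 = 80.2175

80.2175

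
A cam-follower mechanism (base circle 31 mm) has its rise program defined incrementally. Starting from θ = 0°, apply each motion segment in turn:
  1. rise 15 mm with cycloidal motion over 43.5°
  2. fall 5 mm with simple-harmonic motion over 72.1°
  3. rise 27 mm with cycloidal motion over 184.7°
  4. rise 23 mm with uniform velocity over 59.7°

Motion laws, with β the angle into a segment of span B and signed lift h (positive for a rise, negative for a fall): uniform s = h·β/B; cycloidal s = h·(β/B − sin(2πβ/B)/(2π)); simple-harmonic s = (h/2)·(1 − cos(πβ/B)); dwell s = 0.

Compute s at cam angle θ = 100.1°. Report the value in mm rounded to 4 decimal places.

seg 1 [0°–43.5°] cycloidal, h=15: full span → s += 15 → s = 15.0000
seg 2 [43.5°–115.6°] simple-harmonic, h=-5: θ=100.1° here. β=56.6, B=72.1. -5/2·(1 − cos(π·0.7850)) = -4.4512 → s = 10.5488

10.5488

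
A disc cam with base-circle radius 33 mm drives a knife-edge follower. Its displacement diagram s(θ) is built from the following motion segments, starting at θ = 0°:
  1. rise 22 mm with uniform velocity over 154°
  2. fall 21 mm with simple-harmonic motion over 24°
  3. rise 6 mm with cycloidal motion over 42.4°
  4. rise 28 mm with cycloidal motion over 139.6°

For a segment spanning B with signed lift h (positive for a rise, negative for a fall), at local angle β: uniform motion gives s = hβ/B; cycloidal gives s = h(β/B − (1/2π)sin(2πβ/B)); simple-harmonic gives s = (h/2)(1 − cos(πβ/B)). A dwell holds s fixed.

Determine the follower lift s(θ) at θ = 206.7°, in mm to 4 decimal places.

seg 1 [0°–154°] uniform, h=22: full span → s += 22 → s = 22.0000
seg 2 [154°–178°] simple-harmonic, h=-21: full span → s += -21 → s = 1.0000
seg 3 [178°–220.4°] cycloidal, h=6: θ=206.7° here. β=28.7, B=42.4. 6·(0.6769 − sin(2π·0.6769)/(2π)) = 4.9172 → s = 5.9172

5.9172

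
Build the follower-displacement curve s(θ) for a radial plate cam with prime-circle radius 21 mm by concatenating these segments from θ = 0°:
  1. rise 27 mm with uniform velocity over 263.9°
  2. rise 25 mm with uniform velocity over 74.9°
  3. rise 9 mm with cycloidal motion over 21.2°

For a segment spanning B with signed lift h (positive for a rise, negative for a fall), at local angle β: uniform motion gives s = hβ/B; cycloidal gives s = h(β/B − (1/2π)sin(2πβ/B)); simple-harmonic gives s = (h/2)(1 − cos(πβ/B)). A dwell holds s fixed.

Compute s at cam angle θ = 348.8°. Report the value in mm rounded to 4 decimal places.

seg 1 [0°–263.9°] uniform, h=27: full span → s += 27 → s = 27.0000
seg 2 [263.9°–338.8°] uniform, h=25: full span → s += 25 → s = 52.0000
seg 3 [338.8°–360°] cycloidal, h=9: θ=348.8° here. β=10, B=21.2. 9·(0.4717 − sin(2π·0.4717)/(2π)) = 3.9919 → s = 55.9919

55.9919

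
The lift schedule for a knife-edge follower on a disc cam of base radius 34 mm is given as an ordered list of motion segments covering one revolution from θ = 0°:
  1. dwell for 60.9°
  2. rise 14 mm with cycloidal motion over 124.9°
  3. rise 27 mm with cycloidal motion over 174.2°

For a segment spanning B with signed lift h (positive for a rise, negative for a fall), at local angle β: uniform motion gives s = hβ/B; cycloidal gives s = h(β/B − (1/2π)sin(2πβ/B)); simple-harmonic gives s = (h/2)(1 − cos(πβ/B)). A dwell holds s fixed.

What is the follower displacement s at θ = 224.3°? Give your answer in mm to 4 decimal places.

seg 1 [0°–60.9°] dwell: s stays 0.0000
seg 2 [60.9°–185.8°] cycloidal, h=14: full span → s += 14 → s = 14.0000
seg 3 [185.8°–360°] cycloidal, h=27: θ=224.3° here. β=38.5, B=174.2. 27·(0.2210 − sin(2π·0.2210)/(2π)) = 1.7412 → s = 15.7412

15.7412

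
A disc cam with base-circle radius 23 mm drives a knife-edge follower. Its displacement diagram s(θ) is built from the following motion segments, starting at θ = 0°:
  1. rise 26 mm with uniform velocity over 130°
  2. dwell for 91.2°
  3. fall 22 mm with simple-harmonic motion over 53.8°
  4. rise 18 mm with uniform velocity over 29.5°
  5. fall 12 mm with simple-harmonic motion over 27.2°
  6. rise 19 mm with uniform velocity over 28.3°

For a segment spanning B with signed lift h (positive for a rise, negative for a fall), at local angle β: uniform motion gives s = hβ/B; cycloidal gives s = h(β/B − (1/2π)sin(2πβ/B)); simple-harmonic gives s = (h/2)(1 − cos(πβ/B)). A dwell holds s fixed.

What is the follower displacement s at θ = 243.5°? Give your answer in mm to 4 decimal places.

seg 1 [0°–130°] uniform, h=26: full span → s += 26 → s = 26.0000
seg 2 [130°–221.2°] dwell: s stays 26.0000
seg 3 [221.2°–275°] simple-harmonic, h=-22: θ=243.5° here. β=22.3, B=53.8. -22/2·(1 − cos(π·0.4145)) = -8.0807 → s = 17.9193

17.9193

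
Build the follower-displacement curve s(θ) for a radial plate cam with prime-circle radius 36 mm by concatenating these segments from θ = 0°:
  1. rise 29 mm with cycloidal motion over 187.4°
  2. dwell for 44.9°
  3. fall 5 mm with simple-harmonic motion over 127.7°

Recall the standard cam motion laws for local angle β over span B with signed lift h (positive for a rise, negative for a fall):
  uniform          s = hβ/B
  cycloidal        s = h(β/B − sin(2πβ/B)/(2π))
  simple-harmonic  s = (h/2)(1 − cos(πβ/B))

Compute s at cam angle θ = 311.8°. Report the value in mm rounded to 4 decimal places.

seg 1 [0°–187.4°] cycloidal, h=29: full span → s += 29 → s = 29.0000
seg 2 [187.4°–232.3°] dwell: s stays 29.0000
seg 3 [232.3°–360°] simple-harmonic, h=-5: θ=311.8° here. β=79.5, B=127.7. -5/2·(1 − cos(π·0.6226)) = -3.4389 → s = 25.5611

25.5611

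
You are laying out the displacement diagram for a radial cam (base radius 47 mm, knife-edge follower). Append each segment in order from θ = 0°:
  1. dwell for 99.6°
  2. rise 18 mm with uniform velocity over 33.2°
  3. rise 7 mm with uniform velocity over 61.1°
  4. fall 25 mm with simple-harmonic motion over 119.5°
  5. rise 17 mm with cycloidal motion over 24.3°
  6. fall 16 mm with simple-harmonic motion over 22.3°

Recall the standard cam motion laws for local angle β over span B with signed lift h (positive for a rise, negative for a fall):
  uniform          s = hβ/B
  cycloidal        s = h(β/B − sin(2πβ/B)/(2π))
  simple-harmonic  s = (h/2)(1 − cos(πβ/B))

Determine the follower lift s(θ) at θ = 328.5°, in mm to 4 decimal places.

seg 1 [0°–99.6°] dwell: s stays 0.0000
seg 2 [99.6°–132.8°] uniform, h=18: full span → s += 18 → s = 18.0000
seg 3 [132.8°–193.9°] uniform, h=7: full span → s += 7 → s = 25.0000
seg 4 [193.9°–313.4°] simple-harmonic, h=-25: full span → s += -25 → s = 0.0000
seg 5 [313.4°–337.7°] cycloidal, h=17: θ=328.5° here. β=15.1, B=24.3. 17·(0.6214 − sin(2π·0.6214)/(2π)) = 12.4332 → s = 12.4332

12.4332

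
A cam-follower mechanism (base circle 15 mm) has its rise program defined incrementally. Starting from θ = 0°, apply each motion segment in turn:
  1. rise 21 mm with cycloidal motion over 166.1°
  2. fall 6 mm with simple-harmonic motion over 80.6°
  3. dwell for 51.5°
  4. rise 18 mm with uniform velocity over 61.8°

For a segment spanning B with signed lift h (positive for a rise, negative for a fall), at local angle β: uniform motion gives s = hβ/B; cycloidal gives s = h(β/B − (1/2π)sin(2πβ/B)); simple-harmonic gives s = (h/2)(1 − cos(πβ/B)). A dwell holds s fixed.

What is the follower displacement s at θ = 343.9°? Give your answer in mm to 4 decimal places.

seg 1 [0°–166.1°] cycloidal, h=21: full span → s += 21 → s = 21.0000
seg 2 [166.1°–246.7°] simple-harmonic, h=-6: full span → s += -6 → s = 15.0000
seg 3 [246.7°–298.2°] dwell: s stays 15.0000
seg 4 [298.2°–360°] uniform, h=18: θ=343.9° here. β=45.7, B=61.8. 18·45.7/61.8 = 13.3107 → s = 28.3107

28.3107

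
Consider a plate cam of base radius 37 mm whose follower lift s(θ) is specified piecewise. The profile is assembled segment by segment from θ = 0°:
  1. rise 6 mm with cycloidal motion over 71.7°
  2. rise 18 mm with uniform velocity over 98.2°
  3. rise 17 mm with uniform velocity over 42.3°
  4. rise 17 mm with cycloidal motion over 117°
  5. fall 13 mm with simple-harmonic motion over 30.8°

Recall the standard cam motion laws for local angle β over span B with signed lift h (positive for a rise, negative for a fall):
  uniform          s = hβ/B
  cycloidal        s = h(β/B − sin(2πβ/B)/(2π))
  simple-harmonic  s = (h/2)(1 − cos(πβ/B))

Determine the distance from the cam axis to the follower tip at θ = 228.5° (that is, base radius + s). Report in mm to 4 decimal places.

seg 1 [0°–71.7°] cycloidal, h=6: full span → s += 6 → s = 6.0000
seg 2 [71.7°–169.9°] uniform, h=18: full span → s += 18 → s = 24.0000
seg 3 [169.9°–212.2°] uniform, h=17: full span → s += 17 → s = 41.0000
seg 4 [212.2°–329.2°] cycloidal, h=17: θ=228.5° here. β=16.3, B=117. 17·(0.1393 − sin(2π·0.1393)/(2π)) = 0.2911 → s = 41.2911
radial distance = base radius + s = 37 + 41.2911 = 78.2911

78.2911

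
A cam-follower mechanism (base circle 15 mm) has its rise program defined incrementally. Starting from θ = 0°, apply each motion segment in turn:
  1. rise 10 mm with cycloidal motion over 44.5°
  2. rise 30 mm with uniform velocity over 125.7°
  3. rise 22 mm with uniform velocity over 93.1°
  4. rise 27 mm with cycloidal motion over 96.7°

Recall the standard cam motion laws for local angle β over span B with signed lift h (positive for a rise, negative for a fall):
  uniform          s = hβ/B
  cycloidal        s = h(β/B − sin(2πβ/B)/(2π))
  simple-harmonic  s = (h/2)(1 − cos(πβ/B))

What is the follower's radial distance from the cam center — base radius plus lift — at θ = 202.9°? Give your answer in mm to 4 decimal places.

seg 1 [0°–44.5°] cycloidal, h=10: full span → s += 10 → s = 10.0000
seg 2 [44.5°–170.2°] uniform, h=30: full span → s += 30 → s = 40.0000
seg 3 [170.2°–263.3°] uniform, h=22: θ=202.9° here. β=32.7, B=93.1. 22·32.7/93.1 = 7.7272 → s = 47.7272
radial distance = base radius + s = 15 + 47.7272 = 62.7272

62.7272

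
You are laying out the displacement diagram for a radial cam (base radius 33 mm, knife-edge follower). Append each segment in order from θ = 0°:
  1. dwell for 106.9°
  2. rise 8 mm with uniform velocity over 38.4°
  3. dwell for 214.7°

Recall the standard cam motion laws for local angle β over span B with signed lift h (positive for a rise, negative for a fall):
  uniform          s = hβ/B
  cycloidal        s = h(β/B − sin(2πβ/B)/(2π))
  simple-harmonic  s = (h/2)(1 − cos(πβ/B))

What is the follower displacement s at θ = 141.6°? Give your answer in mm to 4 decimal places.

seg 1 [0°–106.9°] dwell: s stays 0.0000
seg 2 [106.9°–145.3°] uniform, h=8: θ=141.6° here. β=34.7, B=38.4. 8·34.7/38.4 = 7.2292 → s = 7.2292

7.2292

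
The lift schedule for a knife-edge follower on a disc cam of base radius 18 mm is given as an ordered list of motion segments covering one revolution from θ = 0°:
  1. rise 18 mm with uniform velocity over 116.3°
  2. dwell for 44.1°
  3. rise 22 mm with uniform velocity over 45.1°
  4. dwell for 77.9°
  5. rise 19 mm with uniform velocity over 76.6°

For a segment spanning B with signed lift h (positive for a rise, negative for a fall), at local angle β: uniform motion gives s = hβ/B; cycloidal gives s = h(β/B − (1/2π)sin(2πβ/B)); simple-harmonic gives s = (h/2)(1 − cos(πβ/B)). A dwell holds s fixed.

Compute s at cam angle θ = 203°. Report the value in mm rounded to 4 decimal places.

seg 1 [0°–116.3°] uniform, h=18: full span → s += 18 → s = 18.0000
seg 2 [116.3°–160.4°] dwell: s stays 18.0000
seg 3 [160.4°–205.5°] uniform, h=22: θ=203° here. β=42.6, B=45.1. 22·42.6/45.1 = 20.7805 → s = 38.7805

38.7805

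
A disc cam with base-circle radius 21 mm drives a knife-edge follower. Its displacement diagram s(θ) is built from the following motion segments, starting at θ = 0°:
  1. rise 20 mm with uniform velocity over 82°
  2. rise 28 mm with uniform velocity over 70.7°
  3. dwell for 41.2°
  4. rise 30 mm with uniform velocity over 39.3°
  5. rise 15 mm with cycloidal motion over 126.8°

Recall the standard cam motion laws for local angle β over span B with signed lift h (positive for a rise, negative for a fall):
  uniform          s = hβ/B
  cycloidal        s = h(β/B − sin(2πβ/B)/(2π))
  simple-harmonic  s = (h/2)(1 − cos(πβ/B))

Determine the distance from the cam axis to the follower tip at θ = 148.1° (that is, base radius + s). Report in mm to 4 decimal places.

seg 1 [0°–82°] uniform, h=20: full span → s += 20 → s = 20.0000
seg 2 [82°–152.7°] uniform, h=28: θ=148.1° here. β=66.1, B=70.7. 28·66.1/70.7 = 26.1782 → s = 46.1782
radial distance = base radius + s = 21 + 46.1782 = 67.1782

67.1782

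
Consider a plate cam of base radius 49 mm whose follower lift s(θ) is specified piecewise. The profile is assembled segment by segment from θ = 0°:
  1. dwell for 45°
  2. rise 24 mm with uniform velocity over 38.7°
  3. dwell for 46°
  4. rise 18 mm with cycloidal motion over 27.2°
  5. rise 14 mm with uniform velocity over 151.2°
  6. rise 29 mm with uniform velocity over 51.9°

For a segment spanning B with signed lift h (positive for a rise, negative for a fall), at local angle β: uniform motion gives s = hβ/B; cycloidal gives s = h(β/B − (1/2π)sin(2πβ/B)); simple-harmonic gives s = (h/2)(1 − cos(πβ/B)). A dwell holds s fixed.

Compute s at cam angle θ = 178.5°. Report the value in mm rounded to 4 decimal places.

seg 1 [0°–45°] dwell: s stays 0.0000
seg 2 [45°–83.7°] uniform, h=24: full span → s += 24 → s = 24.0000
seg 3 [83.7°–129.7°] dwell: s stays 24.0000
seg 4 [129.7°–156.9°] cycloidal, h=18: full span → s += 18 → s = 42.0000
seg 5 [156.9°–308.1°] uniform, h=14: θ=178.5° here. β=21.6, B=151.2. 14·21.6/151.2 = 2.0000 → s = 44.0000

44.0000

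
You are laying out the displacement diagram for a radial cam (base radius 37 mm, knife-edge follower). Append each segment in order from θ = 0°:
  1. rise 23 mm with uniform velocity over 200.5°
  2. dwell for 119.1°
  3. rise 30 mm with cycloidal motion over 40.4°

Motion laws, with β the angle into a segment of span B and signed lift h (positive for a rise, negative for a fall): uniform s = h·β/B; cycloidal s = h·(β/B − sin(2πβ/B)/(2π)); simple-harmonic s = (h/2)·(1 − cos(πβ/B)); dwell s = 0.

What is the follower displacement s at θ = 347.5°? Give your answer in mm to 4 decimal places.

seg 1 [0°–200.5°] uniform, h=23: full span → s += 23 → s = 23.0000
seg 2 [200.5°–319.6°] dwell: s stays 23.0000
seg 3 [319.6°–360°] cycloidal, h=30: θ=347.5° here. β=27.9, B=40.4. 30·(0.6906 − sin(2π·0.6906)/(2π)) = 25.1637 → s = 48.1637

48.1637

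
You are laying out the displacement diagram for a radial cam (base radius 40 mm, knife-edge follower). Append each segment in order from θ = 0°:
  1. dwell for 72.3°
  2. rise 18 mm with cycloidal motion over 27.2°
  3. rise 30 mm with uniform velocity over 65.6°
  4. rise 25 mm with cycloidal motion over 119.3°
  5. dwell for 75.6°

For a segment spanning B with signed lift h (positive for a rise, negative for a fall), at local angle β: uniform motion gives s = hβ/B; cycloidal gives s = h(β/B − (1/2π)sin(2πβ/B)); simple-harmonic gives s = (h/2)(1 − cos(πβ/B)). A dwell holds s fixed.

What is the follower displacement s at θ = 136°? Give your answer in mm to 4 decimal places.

seg 1 [0°–72.3°] dwell: s stays 0.0000
seg 2 [72.3°–99.5°] cycloidal, h=18: full span → s += 18 → s = 18.0000
seg 3 [99.5°–165.1°] uniform, h=30: θ=136° here. β=36.5, B=65.6. 30·36.5/65.6 = 16.6921 → s = 34.6921

34.6921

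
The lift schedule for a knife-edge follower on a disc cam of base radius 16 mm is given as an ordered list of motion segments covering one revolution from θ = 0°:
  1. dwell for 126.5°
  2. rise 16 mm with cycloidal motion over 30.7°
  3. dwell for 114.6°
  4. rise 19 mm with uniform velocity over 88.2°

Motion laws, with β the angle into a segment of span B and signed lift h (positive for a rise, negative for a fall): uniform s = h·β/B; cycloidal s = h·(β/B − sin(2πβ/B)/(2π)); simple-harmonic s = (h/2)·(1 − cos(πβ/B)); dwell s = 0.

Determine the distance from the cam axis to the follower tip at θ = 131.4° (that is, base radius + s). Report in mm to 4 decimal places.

seg 1 [0°–126.5°] dwell: s stays 0.0000
seg 2 [126.5°–157.2°] cycloidal, h=16: θ=131.4° here. β=4.9, B=30.7. 16·(0.1596 − sin(2π·0.1596)/(2π)) = 0.4070 → s = 0.4070
radial distance = base radius + s = 16 + 0.4070 = 16.4070

16.4070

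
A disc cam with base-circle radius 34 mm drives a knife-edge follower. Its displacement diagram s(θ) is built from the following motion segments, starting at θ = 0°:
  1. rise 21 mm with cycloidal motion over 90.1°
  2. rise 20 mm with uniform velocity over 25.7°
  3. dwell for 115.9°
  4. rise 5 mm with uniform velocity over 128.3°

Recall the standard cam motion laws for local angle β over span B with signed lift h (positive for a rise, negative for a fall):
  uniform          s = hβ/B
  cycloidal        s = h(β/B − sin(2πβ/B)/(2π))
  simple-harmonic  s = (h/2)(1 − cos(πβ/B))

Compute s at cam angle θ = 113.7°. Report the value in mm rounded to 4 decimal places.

seg 1 [0°–90.1°] cycloidal, h=21: full span → s += 21 → s = 21.0000
seg 2 [90.1°–115.8°] uniform, h=20: θ=113.7° here. β=23.6, B=25.7. 20·23.6/25.7 = 18.3658 → s = 39.3658

39.3658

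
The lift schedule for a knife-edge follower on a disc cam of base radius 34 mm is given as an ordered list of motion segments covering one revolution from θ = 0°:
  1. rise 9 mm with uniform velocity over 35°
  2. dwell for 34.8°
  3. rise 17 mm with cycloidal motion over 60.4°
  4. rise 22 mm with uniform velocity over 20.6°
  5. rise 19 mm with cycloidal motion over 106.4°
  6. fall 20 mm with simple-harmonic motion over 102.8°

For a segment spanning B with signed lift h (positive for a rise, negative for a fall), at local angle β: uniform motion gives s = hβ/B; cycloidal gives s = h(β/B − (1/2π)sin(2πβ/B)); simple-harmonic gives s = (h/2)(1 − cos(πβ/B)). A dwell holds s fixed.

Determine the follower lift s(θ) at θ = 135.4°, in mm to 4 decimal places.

seg 1 [0°–35°] uniform, h=9: full span → s += 9 → s = 9.0000
seg 2 [35°–69.8°] dwell: s stays 9.0000
seg 3 [69.8°–130.2°] cycloidal, h=17: full span → s += 17 → s = 26.0000
seg 4 [130.2°–150.8°] uniform, h=22: θ=135.4° here. β=5.2, B=20.6. 22·5.2/20.6 = 5.5534 → s = 31.5534

31.5534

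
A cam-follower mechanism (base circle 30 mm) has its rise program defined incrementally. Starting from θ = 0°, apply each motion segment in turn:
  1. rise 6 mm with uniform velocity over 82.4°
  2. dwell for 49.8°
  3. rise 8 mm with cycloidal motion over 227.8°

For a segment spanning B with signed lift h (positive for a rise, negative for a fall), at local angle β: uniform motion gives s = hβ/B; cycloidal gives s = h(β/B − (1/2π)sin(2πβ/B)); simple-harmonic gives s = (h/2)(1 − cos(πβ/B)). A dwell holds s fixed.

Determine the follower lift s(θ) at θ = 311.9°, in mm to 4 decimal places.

seg 1 [0°–82.4°] uniform, h=6: full span → s += 6 → s = 6.0000
seg 2 [82.4°–132.2°] dwell: s stays 6.0000
seg 3 [132.2°–360°] cycloidal, h=8: θ=311.9° here. β=179.7, B=227.8. 8·(0.7888 − sin(2π·0.7888)/(2π)) = 7.5463 → s = 13.5463

13.5463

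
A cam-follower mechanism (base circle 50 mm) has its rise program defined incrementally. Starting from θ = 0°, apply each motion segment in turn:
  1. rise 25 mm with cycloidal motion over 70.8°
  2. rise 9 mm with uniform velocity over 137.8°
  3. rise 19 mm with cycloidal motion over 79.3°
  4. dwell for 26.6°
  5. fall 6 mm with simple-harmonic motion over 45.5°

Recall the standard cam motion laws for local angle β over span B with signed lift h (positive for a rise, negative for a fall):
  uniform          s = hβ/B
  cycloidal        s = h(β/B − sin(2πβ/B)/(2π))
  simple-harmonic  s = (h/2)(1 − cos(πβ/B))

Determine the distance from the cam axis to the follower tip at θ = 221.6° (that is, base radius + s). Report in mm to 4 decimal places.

seg 1 [0°–70.8°] cycloidal, h=25: full span → s += 25 → s = 25.0000
seg 2 [70.8°–208.6°] uniform, h=9: full span → s += 9 → s = 34.0000
seg 3 [208.6°–287.9°] cycloidal, h=19: θ=221.6° here. β=13, B=79.3. 19·(0.1639 − sin(2π·0.1639)/(2π)) = 0.5223 → s = 34.5223
radial distance = base radius + s = 50 + 34.5223 = 84.5223

84.5223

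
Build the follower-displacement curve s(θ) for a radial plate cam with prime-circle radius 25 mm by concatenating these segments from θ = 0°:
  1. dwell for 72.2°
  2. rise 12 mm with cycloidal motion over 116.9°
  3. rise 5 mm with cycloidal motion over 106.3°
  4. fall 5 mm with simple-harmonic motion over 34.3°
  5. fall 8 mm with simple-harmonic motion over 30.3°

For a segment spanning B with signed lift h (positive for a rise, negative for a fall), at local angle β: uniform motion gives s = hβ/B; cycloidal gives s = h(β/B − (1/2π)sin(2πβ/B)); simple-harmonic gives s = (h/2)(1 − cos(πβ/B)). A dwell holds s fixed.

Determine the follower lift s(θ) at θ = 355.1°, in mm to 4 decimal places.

seg 1 [0°–72.2°] dwell: s stays 0.0000
seg 2 [72.2°–189.1°] cycloidal, h=12: full span → s += 12 → s = 12.0000
seg 3 [189.1°–295.4°] cycloidal, h=5: full span → s += 5 → s = 17.0000
seg 4 [295.4°–329.7°] simple-harmonic, h=-5: full span → s += -5 → s = 12.0000
seg 5 [329.7°–360°] simple-harmonic, h=-8: θ=355.1° here. β=25.4, B=30.3. -8/2·(1 − cos(π·0.8383)) = -7.4948 → s = 4.5052

4.5052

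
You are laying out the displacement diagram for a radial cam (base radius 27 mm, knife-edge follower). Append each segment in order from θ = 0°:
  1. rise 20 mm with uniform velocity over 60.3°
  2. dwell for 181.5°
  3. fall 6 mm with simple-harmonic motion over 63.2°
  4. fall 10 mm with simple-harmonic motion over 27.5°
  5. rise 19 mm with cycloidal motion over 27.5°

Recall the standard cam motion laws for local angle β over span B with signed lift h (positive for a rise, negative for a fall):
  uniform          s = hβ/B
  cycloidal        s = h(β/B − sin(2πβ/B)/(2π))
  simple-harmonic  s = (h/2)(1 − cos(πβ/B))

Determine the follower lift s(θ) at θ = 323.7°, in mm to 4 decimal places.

seg 1 [0°–60.3°] uniform, h=20: full span → s += 20 → s = 20.0000
seg 2 [60.3°–241.8°] dwell: s stays 20.0000
seg 3 [241.8°–305°] simple-harmonic, h=-6: full span → s += -6 → s = 14.0000
seg 4 [305°–332.5°] simple-harmonic, h=-10: θ=323.7° here. β=18.7, B=27.5. -10/2·(1 − cos(π·0.6800)) = -7.6791 → s = 6.3209

6.3209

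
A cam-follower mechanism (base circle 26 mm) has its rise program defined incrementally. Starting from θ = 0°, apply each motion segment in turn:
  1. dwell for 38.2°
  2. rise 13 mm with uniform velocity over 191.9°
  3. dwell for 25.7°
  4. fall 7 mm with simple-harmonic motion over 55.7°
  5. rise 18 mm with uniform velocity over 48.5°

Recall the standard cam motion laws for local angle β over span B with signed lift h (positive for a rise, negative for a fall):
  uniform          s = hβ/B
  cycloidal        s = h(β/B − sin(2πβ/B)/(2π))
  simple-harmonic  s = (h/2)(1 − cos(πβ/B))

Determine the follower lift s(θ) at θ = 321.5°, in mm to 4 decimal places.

seg 1 [0°–38.2°] dwell: s stays 0.0000
seg 2 [38.2°–230.1°] uniform, h=13: full span → s += 13 → s = 13.0000
seg 3 [230.1°–255.8°] dwell: s stays 13.0000
seg 4 [255.8°–311.5°] simple-harmonic, h=-7: full span → s += -7 → s = 6.0000
seg 5 [311.5°–360°] uniform, h=18: θ=321.5° here. β=10, B=48.5. 18·10/48.5 = 3.7113 → s = 9.7113

9.7113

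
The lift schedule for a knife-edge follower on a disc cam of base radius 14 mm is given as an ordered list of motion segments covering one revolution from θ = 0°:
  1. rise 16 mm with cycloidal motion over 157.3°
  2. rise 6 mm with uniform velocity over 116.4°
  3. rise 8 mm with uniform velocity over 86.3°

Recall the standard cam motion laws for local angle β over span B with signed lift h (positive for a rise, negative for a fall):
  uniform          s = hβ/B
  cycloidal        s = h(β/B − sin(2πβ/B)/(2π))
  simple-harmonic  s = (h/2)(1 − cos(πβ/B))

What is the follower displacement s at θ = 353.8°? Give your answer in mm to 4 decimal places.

seg 1 [0°–157.3°] cycloidal, h=16: full span → s += 16 → s = 16.0000
seg 2 [157.3°–273.7°] uniform, h=6: full span → s += 6 → s = 22.0000
seg 3 [273.7°–360°] uniform, h=8: θ=353.8° here. β=80.1, B=86.3. 8·80.1/86.3 = 7.4253 → s = 29.4253

29.4253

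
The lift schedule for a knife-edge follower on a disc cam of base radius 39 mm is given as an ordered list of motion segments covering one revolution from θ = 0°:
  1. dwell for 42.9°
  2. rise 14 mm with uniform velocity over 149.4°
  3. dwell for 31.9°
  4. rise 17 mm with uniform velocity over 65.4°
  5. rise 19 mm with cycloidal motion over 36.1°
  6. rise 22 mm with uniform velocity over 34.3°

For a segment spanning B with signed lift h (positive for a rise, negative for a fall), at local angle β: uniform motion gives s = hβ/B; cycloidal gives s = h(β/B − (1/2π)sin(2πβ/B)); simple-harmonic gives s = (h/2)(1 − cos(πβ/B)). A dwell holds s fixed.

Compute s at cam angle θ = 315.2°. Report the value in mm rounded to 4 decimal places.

seg 1 [0°–42.9°] dwell: s stays 0.0000
seg 2 [42.9°–192.3°] uniform, h=14: full span → s += 14 → s = 14.0000
seg 3 [192.3°–224.2°] dwell: s stays 14.0000
seg 4 [224.2°–289.6°] uniform, h=17: full span → s += 17 → s = 31.0000
seg 5 [289.6°–325.7°] cycloidal, h=19: θ=315.2° here. β=25.6, B=36.1. 19·(0.7091 − sin(2π·0.7091)/(2π)) = 16.3985 → s = 47.3985

47.3985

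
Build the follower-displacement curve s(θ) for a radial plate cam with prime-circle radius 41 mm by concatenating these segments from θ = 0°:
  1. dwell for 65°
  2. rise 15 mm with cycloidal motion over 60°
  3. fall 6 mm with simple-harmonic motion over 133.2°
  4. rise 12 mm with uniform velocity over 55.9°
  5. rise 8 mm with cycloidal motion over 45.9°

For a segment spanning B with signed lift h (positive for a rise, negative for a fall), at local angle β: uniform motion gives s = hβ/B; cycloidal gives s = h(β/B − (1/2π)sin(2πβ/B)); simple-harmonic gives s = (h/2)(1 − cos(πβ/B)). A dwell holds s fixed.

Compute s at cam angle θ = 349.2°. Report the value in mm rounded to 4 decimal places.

seg 1 [0°–65°] dwell: s stays 0.0000
seg 2 [65°–125°] cycloidal, h=15: full span → s += 15 → s = 15.0000
seg 3 [125°–258.2°] simple-harmonic, h=-6: full span → s += -6 → s = 9.0000
seg 4 [258.2°–314.1°] uniform, h=12: full span → s += 12 → s = 21.0000
seg 5 [314.1°–360°] cycloidal, h=8: θ=349.2° here. β=35.1, B=45.9. 8·(0.7647 − sin(2π·0.7647)/(2π)) = 7.3855 → s = 28.3855

28.3855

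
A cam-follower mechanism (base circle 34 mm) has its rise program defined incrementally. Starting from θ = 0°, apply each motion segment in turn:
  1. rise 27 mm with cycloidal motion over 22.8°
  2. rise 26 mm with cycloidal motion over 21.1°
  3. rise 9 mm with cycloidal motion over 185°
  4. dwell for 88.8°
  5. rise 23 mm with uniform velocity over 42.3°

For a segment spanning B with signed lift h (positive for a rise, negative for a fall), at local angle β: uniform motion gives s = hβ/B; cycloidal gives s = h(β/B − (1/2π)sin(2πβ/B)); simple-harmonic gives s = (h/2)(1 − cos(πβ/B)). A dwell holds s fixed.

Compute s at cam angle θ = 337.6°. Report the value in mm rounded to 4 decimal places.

seg 1 [0°–22.8°] cycloidal, h=27: full span → s += 27 → s = 27.0000
seg 2 [22.8°–43.9°] cycloidal, h=26: full span → s += 26 → s = 53.0000
seg 3 [43.9°–228.9°] cycloidal, h=9: full span → s += 9 → s = 62.0000
seg 4 [228.9°–317.7°] dwell: s stays 62.0000
seg 5 [317.7°–360°] uniform, h=23: θ=337.6° here. β=19.9, B=42.3. 23·19.9/42.3 = 10.8203 → s = 72.8203

72.8203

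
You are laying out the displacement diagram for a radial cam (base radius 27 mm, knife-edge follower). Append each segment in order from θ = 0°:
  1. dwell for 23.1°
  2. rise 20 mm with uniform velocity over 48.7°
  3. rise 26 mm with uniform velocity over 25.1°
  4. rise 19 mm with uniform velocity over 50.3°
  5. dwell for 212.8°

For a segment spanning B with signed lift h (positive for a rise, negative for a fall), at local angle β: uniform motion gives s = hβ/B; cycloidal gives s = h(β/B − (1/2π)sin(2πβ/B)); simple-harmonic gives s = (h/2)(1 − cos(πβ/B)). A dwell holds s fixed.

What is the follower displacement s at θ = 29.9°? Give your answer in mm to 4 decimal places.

seg 1 [0°–23.1°] dwell: s stays 0.0000
seg 2 [23.1°–71.8°] uniform, h=20: θ=29.9° here. β=6.8, B=48.7. 20·6.8/48.7 = 2.7926 → s = 2.7926

2.7926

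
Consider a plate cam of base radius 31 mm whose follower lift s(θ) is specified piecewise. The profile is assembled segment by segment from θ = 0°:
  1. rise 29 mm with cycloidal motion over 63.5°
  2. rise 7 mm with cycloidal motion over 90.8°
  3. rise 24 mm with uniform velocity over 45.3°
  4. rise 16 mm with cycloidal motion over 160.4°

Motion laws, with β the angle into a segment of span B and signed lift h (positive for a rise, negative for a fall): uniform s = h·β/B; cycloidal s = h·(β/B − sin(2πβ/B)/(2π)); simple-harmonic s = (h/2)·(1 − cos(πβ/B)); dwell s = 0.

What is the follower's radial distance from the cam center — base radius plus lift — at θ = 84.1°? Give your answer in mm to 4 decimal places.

seg 1 [0°–63.5°] cycloidal, h=29: full span → s += 29 → s = 29.0000
seg 2 [63.5°–154.3°] cycloidal, h=7: θ=84.1° here. β=20.6, B=90.8. 7·(0.2269 − sin(2π·0.2269)/(2π)) = 0.4858 → s = 29.4858
radial distance = base radius + s = 31 + 29.4858 = 60.4858

60.4858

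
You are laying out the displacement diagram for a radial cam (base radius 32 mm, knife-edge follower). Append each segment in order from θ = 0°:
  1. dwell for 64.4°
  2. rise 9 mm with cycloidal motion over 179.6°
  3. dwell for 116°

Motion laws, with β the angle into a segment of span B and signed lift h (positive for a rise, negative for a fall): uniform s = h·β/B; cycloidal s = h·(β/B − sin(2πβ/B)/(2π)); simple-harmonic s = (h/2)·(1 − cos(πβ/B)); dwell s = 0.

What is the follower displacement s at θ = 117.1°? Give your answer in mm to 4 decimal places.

seg 1 [0°–64.4°] dwell: s stays 0.0000
seg 2 [64.4°–244°] cycloidal, h=9: θ=117.1° here. β=52.7, B=179.6. 9·(0.2934 − sin(2π·0.2934)/(2π)) = 1.2615 → s = 1.2615

1.2615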